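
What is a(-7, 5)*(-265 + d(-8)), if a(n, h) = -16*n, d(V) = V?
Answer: -30576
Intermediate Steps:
a(-7, 5)*(-265 + d(-8)) = (-16*(-7))*(-265 - 8) = 112*(-273) = -30576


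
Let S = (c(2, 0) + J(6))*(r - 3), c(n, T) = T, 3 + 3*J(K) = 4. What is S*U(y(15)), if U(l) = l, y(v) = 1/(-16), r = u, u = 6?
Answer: -1/16 ≈ -0.062500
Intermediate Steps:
J(K) = ⅓ (J(K) = -1 + (⅓)*4 = -1 + 4/3 = ⅓)
r = 6
y(v) = -1/16
S = 1 (S = (0 + ⅓)*(6 - 3) = (⅓)*3 = 1)
S*U(y(15)) = 1*(-1/16) = -1/16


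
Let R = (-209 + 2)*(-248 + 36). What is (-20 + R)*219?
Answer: 9606216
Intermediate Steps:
R = 43884 (R = -207*(-212) = 43884)
(-20 + R)*219 = (-20 + 43884)*219 = 43864*219 = 9606216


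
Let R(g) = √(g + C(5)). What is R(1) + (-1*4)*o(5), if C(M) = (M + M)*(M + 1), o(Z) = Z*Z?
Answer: -100 + √61 ≈ -92.190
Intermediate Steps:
o(Z) = Z²
C(M) = 2*M*(1 + M) (C(M) = (2*M)*(1 + M) = 2*M*(1 + M))
R(g) = √(60 + g) (R(g) = √(g + 2*5*(1 + 5)) = √(g + 2*5*6) = √(g + 60) = √(60 + g))
R(1) + (-1*4)*o(5) = √(60 + 1) - 1*4*5² = √61 - 4*25 = √61 - 100 = -100 + √61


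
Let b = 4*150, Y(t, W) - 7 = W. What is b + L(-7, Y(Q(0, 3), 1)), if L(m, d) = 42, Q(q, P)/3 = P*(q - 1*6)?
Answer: 642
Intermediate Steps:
Q(q, P) = 3*P*(-6 + q) (Q(q, P) = 3*(P*(q - 1*6)) = 3*(P*(q - 6)) = 3*(P*(-6 + q)) = 3*P*(-6 + q))
Y(t, W) = 7 + W
b = 600
b + L(-7, Y(Q(0, 3), 1)) = 600 + 42 = 642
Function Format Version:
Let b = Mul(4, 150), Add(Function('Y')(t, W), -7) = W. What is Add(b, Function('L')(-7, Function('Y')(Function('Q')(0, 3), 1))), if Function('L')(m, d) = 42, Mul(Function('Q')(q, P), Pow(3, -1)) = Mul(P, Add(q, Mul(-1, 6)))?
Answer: 642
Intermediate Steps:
Function('Q')(q, P) = Mul(3, P, Add(-6, q)) (Function('Q')(q, P) = Mul(3, Mul(P, Add(q, Mul(-1, 6)))) = Mul(3, Mul(P, Add(q, -6))) = Mul(3, Mul(P, Add(-6, q))) = Mul(3, P, Add(-6, q)))
Function('Y')(t, W) = Add(7, W)
b = 600
Add(b, Function('L')(-7, Function('Y')(Function('Q')(0, 3), 1))) = Add(600, 42) = 642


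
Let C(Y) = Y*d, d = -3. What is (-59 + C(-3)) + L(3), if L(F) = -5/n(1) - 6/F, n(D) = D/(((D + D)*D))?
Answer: -62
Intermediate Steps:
n(D) = 1/(2*D) (n(D) = D/(((2*D)*D)) = D/((2*D²)) = D*(1/(2*D²)) = 1/(2*D))
L(F) = -10 - 6/F (L(F) = -5/((½)/1) - 6/F = -5/((½)*1) - 6/F = -5/½ - 6/F = -5*2 - 6/F = -10 - 6/F)
C(Y) = -3*Y (C(Y) = Y*(-3) = -3*Y)
(-59 + C(-3)) + L(3) = (-59 - 3*(-3)) + (-10 - 6/3) = (-59 + 9) + (-10 - 6*⅓) = -50 + (-10 - 2) = -50 - 12 = -62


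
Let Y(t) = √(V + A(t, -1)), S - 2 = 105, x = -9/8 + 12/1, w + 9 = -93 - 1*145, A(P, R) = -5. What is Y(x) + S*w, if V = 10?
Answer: -26429 + √5 ≈ -26427.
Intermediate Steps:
w = -247 (w = -9 + (-93 - 1*145) = -9 + (-93 - 145) = -9 - 238 = -247)
x = 87/8 (x = -9*⅛ + 12*1 = -9/8 + 12 = 87/8 ≈ 10.875)
S = 107 (S = 2 + 105 = 107)
Y(t) = √5 (Y(t) = √(10 - 5) = √5)
Y(x) + S*w = √5 + 107*(-247) = √5 - 26429 = -26429 + √5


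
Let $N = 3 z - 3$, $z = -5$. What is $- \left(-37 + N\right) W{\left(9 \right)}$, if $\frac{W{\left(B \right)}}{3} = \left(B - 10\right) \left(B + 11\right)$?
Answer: $-3300$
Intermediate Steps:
$N = -18$ ($N = 3 \left(-5\right) - 3 = -15 - 3 = -18$)
$W{\left(B \right)} = 3 \left(-10 + B\right) \left(11 + B\right)$ ($W{\left(B \right)} = 3 \left(B - 10\right) \left(B + 11\right) = 3 \left(-10 + B\right) \left(11 + B\right)$)
$- \left(-37 + N\right) W{\left(9 \right)} = - \left(-37 - 18\right) \left(-330 + 3 \cdot 9 + 3 \cdot 9^{2}\right) = - \left(-55\right) \left(-330 + 27 + 3 \cdot 81\right) = - \left(-55\right) \left(-330 + 27 + 243\right) = - \left(-55\right) \left(-60\right) = \left(-1\right) 3300 = -3300$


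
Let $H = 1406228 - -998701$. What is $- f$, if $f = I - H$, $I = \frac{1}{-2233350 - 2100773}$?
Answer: $\frac{10423258092268}{4334123} \approx 2.4049 \cdot 10^{6}$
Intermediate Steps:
$H = 2404929$ ($H = 1406228 + 998701 = 2404929$)
$I = - \frac{1}{4334123}$ ($I = \frac{1}{-2233350 - 2100773} = \frac{1}{-4334123} = - \frac{1}{4334123} \approx -2.3073 \cdot 10^{-7}$)
$f = - \frac{10423258092268}{4334123}$ ($f = - \frac{1}{4334123} - 2404929 = - \frac{10423258092268}{4334123} \approx -2.4049 \cdot 10^{6}$)
$- f = \left(-1\right) \left(- \frac{10423258092268}{4334123}\right) = \frac{10423258092268}{4334123}$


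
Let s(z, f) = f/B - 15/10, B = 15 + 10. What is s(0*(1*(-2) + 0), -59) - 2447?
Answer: -122543/50 ≈ -2450.9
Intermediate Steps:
B = 25
s(z, f) = -3/2 + f/25 (s(z, f) = f/25 - 15/10 = f*(1/25) - 15*⅒ = f/25 - 3/2 = -3/2 + f/25)
s(0*(1*(-2) + 0), -59) - 2447 = (-3/2 + (1/25)*(-59)) - 2447 = (-3/2 - 59/25) - 2447 = -193/50 - 2447 = -122543/50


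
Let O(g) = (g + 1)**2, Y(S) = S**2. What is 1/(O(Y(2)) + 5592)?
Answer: 1/5617 ≈ 0.00017803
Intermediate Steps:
O(g) = (1 + g)**2
1/(O(Y(2)) + 5592) = 1/((1 + 2**2)**2 + 5592) = 1/((1 + 4)**2 + 5592) = 1/(5**2 + 5592) = 1/(25 + 5592) = 1/5617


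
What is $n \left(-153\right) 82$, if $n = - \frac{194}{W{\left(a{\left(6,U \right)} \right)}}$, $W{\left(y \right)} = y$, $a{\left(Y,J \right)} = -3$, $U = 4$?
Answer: $-811308$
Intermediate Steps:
$n = \frac{194}{3}$ ($n = - \frac{194}{-3} = \left(-194\right) \left(- \frac{1}{3}\right) = \frac{194}{3} \approx 64.667$)
$n \left(-153\right) 82 = \frac{194}{3} \left(-153\right) 82 = \left(-9894\right) 82 = -811308$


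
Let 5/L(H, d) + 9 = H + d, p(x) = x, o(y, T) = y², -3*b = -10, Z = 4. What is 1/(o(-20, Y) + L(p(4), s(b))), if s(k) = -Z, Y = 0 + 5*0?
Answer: 9/3595 ≈ 0.0025035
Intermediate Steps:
Y = 0 (Y = 0 + 0 = 0)
b = 10/3 (b = -⅓*(-10) = 10/3 ≈ 3.3333)
s(k) = -4 (s(k) = -1*4 = -4)
L(H, d) = 5/(-9 + H + d) (L(H, d) = 5/(-9 + (H + d)) = 5/(-9 + H + d))
1/(o(-20, Y) + L(p(4), s(b))) = 1/((-20)² + 5/(-9 + 4 - 4)) = 1/(400 + 5/(-9)) = 1/(400 + 5*(-⅑)) = 1/(400 - 5/9) = 1/(3595/9) = 9/3595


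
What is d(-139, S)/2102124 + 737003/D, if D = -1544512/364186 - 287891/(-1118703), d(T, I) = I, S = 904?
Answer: -78899753732907993155017/426469545906388755 ≈ -1.8501e+5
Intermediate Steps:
D = -811502168105/203707985379 (D = -1544512*1/364186 - 287891*(-1/1118703) = -772256/182093 + 287891/1118703 = -811502168105/203707985379 ≈ -3.9837)
d(-139, S)/2102124 + 737003/D = 904/2102124 + 737003/(-811502168105/203707985379) = 904*(1/2102124) + 737003*(-203707985379/811502168105) = 226/525531 - 150133396348279137/811502168105 = -78899753732907993155017/426469545906388755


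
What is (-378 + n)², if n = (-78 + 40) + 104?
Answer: 97344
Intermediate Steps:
n = 66 (n = -38 + 104 = 66)
(-378 + n)² = (-378 + 66)² = (-312)² = 97344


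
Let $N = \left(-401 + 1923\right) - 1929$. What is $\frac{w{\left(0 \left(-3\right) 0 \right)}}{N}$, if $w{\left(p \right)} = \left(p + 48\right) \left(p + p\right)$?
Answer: $0$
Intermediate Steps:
$w{\left(p \right)} = 2 p \left(48 + p\right)$ ($w{\left(p \right)} = \left(48 + p\right) 2 p = 2 p \left(48 + p\right)$)
$N = -407$ ($N = 1522 - 1929 = -407$)
$\frac{w{\left(0 \left(-3\right) 0 \right)}}{N} = \frac{2 \cdot 0 \left(-3\right) 0 \left(48 + 0 \left(-3\right) 0\right)}{-407} = 2 \cdot 0 \cdot 0 \left(48 + 0 \cdot 0\right) \left(- \frac{1}{407}\right) = 2 \cdot 0 \left(48 + 0\right) \left(- \frac{1}{407}\right) = 2 \cdot 0 \cdot 48 \left(- \frac{1}{407}\right) = 0 \left(- \frac{1}{407}\right) = 0$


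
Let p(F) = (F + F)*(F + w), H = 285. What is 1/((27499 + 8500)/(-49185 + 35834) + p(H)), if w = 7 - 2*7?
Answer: 13351/2115563461 ≈ 6.3108e-6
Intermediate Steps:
w = -7 (w = 7 - 14 = -7)
p(F) = 2*F*(-7 + F) (p(F) = (F + F)*(F - 7) = (2*F)*(-7 + F) = 2*F*(-7 + F))
1/((27499 + 8500)/(-49185 + 35834) + p(H)) = 1/((27499 + 8500)/(-49185 + 35834) + 2*285*(-7 + 285)) = 1/(35999/(-13351) + 2*285*278) = 1/(35999*(-1/13351) + 158460) = 1/(-35999/13351 + 158460) = 1/(2115563461/13351) = 13351/2115563461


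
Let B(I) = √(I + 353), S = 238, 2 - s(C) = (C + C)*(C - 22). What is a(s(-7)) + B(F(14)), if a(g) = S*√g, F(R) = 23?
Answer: 2*√94 + 476*I*√101 ≈ 19.391 + 4783.7*I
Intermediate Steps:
s(C) = 2 - 2*C*(-22 + C) (s(C) = 2 - (C + C)*(C - 22) = 2 - 2*C*(-22 + C))
B(I) = √(353 + I)
a(g) = 238*√g
a(s(-7)) + B(F(14)) = 238*√(2 - 2*(-7)² + 44*(-7)) + √(353 + 23) = 238*√(2 - 2*49 - 308) + √376 = 238*√(2 - 98 - 308) + 2*√94 = 238*√(-404) + 2*√94 = 238*(2*I*√101) + 2*√94 = 476*I*√101 + 2*√94 = 2*√94 + 476*I*√101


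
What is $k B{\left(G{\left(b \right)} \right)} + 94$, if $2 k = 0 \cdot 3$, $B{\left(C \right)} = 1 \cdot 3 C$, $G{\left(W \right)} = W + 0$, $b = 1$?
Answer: $94$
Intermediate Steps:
$G{\left(W \right)} = W$
$B{\left(C \right)} = 3 C$
$k = 0$ ($k = \frac{0 \cdot 3}{2} = \frac{1}{2} \cdot 0 = 0$)
$k B{\left(G{\left(b \right)} \right)} + 94 = 0 \cdot 3 \cdot 1 + 94 = 0 \cdot 3 + 94 = 0 + 94 = 94$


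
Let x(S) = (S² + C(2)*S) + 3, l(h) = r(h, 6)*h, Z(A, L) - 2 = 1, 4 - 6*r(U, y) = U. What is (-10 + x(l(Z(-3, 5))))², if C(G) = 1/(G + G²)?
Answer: 400/9 ≈ 44.444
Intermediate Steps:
r(U, y) = ⅔ - U/6
Z(A, L) = 3 (Z(A, L) = 2 + 1 = 3)
l(h) = h*(⅔ - h/6) (l(h) = (⅔ - h/6)*h = h*(⅔ - h/6))
x(S) = 3 + S² + S/6 (x(S) = (S² + (1/(2*(1 + 2)))*S) + 3 = (S² + ((½)/3)*S) + 3 = (S² + ((½)*(⅓))*S) + 3 = (S² + S/6) + 3 = 3 + S² + S/6)
(-10 + x(l(Z(-3, 5))))² = (-10 + (3 + ((⅙)*3*(4 - 1*3))² + ((⅙)*3*(4 - 1*3))/6))² = (-10 + (3 + ((⅙)*3*(4 - 3))² + ((⅙)*3*(4 - 3))/6))² = (-10 + (3 + ((⅙)*3*1)² + ((⅙)*3*1)/6))² = (-10 + (3 + (½)² + (⅙)*(½)))² = (-10 + (3 + ¼ + 1/12))² = (-10 + 10/3)² = (-20/3)² = 400/9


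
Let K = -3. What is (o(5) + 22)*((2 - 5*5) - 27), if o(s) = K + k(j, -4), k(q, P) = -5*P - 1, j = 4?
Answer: -1900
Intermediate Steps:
k(q, P) = -1 - 5*P
o(s) = 16 (o(s) = -3 + (-1 - 5*(-4)) = -3 + (-1 + 20) = -3 + 19 = 16)
(o(5) + 22)*((2 - 5*5) - 27) = (16 + 22)*((2 - 5*5) - 27) = 38*((2 - 25) - 27) = 38*(-23 - 27) = 38*(-50) = -1900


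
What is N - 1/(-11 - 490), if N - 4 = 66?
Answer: 35071/501 ≈ 70.002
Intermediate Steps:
N = 70 (N = 4 + 66 = 70)
N - 1/(-11 - 490) = 70 - 1/(-11 - 490) = 70 - 1/(-501) = 70 - 1*(-1/501) = 70 + 1/501 = 35071/501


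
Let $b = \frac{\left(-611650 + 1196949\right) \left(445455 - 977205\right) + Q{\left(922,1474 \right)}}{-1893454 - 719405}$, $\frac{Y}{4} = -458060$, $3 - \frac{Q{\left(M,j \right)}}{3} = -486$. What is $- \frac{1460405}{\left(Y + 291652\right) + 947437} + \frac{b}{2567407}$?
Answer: $\frac{3327134230944462166}{1326339511235662521} \approx 2.5085$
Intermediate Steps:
$Q{\left(M,j \right)} = 1467$ ($Q{\left(M,j \right)} = 9 - -1458 = 9 + 1458 = 1467$)
$Y = -1832240$ ($Y = 4 \left(-458060\right) = -1832240$)
$b = \frac{103744247261}{870953}$ ($b = \frac{\left(-611650 + 1196949\right) \left(445455 - 977205\right) + 1467}{-1893454 - 719405} = \frac{585299 \left(-531750\right) + 1467}{-2612859} = \left(-311232743250 + 1467\right) \left(- \frac{1}{2612859}\right) = \left(-311232741783\right) \left(- \frac{1}{2612859}\right) = \frac{103744247261}{870953} \approx 1.1912 \cdot 10^{5}$)
$- \frac{1460405}{\left(Y + 291652\right) + 947437} + \frac{b}{2567407} = - \frac{1460405}{\left(-1832240 + 291652\right) + 947437} + \frac{103744247261}{870953 \cdot 2567407} = - \frac{1460405}{-1540588 + 947437} + \frac{103744247261}{870953} \cdot \frac{1}{2567407} = - \frac{1460405}{-593151} + \frac{103744247261}{2236090828871} = \left(-1460405\right) \left(- \frac{1}{593151}\right) + \frac{103744247261}{2236090828871} = \frac{1460405}{593151} + \frac{103744247261}{2236090828871} = \frac{3327134230944462166}{1326339511235662521}$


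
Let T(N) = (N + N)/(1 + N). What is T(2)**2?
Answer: 16/9 ≈ 1.7778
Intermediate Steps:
T(N) = 2*N/(1 + N) (T(N) = (2*N)/(1 + N) = 2*N/(1 + N))
T(2)**2 = (2*2/(1 + 2))**2 = (2*2/3)**2 = (2*2*(1/3))**2 = (4/3)**2 = 16/9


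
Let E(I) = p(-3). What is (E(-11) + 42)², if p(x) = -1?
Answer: 1681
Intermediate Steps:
E(I) = -1
(E(-11) + 42)² = (-1 + 42)² = 41² = 1681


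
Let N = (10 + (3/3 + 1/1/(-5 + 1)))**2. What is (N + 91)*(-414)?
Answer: -57960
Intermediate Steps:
N = 49 (N = (10 + (3*(1/3) + 1/1/(-4)))**2 = (10 + (1 + 1/(-1/4)))**2 = (10 + (1 + 1*(-4)))**2 = (10 + (1 - 4))**2 = (10 - 3)**2 = 7**2 = 49)
(N + 91)*(-414) = (49 + 91)*(-414) = 140*(-414) = -57960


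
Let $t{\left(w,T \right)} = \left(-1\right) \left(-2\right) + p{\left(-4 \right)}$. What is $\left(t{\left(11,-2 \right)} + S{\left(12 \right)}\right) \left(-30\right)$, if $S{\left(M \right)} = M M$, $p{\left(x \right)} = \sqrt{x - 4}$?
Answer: $-4380 - 60 i \sqrt{2} \approx -4380.0 - 84.853 i$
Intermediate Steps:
$p{\left(x \right)} = \sqrt{-4 + x}$
$t{\left(w,T \right)} = 2 + 2 i \sqrt{2}$ ($t{\left(w,T \right)} = \left(-1\right) \left(-2\right) + \sqrt{-4 - 4} = 2 + \sqrt{-8} = 2 + 2 i \sqrt{2}$)
$S{\left(M \right)} = M^{2}$
$\left(t{\left(11,-2 \right)} + S{\left(12 \right)}\right) \left(-30\right) = \left(\left(2 + 2 i \sqrt{2}\right) + 12^{2}\right) \left(-30\right) = \left(\left(2 + 2 i \sqrt{2}\right) + 144\right) \left(-30\right) = \left(146 + 2 i \sqrt{2}\right) \left(-30\right) = -4380 - 60 i \sqrt{2}$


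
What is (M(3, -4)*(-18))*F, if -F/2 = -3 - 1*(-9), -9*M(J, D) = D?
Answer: 96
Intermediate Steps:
M(J, D) = -D/9
F = -12 (F = -2*(-3 - 1*(-9)) = -2*(-3 + 9) = -2*6 = -12)
(M(3, -4)*(-18))*F = (-⅑*(-4)*(-18))*(-12) = ((4/9)*(-18))*(-12) = -8*(-12) = 96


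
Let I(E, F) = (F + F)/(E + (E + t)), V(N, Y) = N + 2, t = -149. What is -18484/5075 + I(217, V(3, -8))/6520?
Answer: -686938361/188607300 ≈ -3.6422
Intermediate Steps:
V(N, Y) = 2 + N
I(E, F) = 2*F/(-149 + 2*E) (I(E, F) = (F + F)/(E + (E - 149)) = (2*F)/(E + (-149 + E)) = (2*F)/(-149 + 2*E) = 2*F/(-149 + 2*E))
-18484/5075 + I(217, V(3, -8))/6520 = -18484/5075 + (2*(2 + 3)/(-149 + 2*217))/6520 = -18484*1/5075 + (2*5/(-149 + 434))*(1/6520) = -18484/5075 + (2*5/285)*(1/6520) = -18484/5075 + (2*5*(1/285))*(1/6520) = -18484/5075 + (2/57)*(1/6520) = -18484/5075 + 1/185820 = -686938361/188607300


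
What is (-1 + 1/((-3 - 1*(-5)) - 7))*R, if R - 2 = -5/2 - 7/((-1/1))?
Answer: -39/5 ≈ -7.8000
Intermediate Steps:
R = 13/2 (R = 2 + (-5/2 - 7/((-1/1))) = 2 + (-5*½ - 7/((-1*1))) = 2 + (-5/2 - 7/(-1)) = 2 + (-5/2 - 7*(-1)) = 2 + (-5/2 + 7) = 2 + 9/2 = 13/2 ≈ 6.5000)
(-1 + 1/((-3 - 1*(-5)) - 7))*R = (-1 + 1/((-3 - 1*(-5)) - 7))*(13/2) = (-1 + 1/((-3 + 5) - 7))*(13/2) = (-1 + 1/(2 - 7))*(13/2) = (-1 + 1/(-5))*(13/2) = (-1 - ⅕)*(13/2) = -6/5*13/2 = -39/5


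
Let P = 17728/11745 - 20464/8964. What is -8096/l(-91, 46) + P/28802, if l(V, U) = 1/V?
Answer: 10342741150925542/14038598835 ≈ 7.3674e+5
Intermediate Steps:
P = -754036/974835 (P = 17728*(1/11745) - 20464*1/8964 = 17728/11745 - 5116/2241 = -754036/974835 ≈ -0.77350)
-8096/l(-91, 46) + P/28802 = -8096/(1/(-91)) - 754036/974835/28802 = -8096/(-1/91) - 754036/974835*1/28802 = -8096*(-91) - 377018/14038598835 = 736736 - 377018/14038598835 = 10342741150925542/14038598835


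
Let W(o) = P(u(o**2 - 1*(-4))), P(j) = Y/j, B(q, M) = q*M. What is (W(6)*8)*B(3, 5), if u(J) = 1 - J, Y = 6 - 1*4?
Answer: -80/13 ≈ -6.1538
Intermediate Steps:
Y = 2 (Y = 6 - 4 = 2)
B(q, M) = M*q
P(j) = 2/j
W(o) = 2/(-3 - o**2) (W(o) = 2/(1 - (o**2 - 1*(-4))) = 2/(1 - (o**2 + 4)) = 2/(1 - (4 + o**2)) = 2/(1 + (-4 - o**2)) = 2/(-3 - o**2))
(W(6)*8)*B(3, 5) = (-2/(3 + 6**2)*8)*(5*3) = (-2/(3 + 36)*8)*15 = (-2/39*8)*15 = (-2*1/39*8)*15 = -2/39*8*15 = -16/39*15 = -80/13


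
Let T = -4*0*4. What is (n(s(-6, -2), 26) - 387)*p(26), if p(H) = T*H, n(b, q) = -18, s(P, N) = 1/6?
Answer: 0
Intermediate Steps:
T = 0 (T = 0*4 = 0)
s(P, N) = ⅙
p(H) = 0 (p(H) = 0*H = 0)
(n(s(-6, -2), 26) - 387)*p(26) = (-18 - 387)*0 = -405*0 = 0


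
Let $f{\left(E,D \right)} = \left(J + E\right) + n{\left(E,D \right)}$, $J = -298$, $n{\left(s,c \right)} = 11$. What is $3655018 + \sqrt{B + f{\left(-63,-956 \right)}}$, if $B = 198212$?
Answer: $3655018 + 7 \sqrt{4038} \approx 3.6555 \cdot 10^{6}$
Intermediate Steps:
$f{\left(E,D \right)} = -287 + E$ ($f{\left(E,D \right)} = \left(-298 + E\right) + 11 = -287 + E$)
$3655018 + \sqrt{B + f{\left(-63,-956 \right)}} = 3655018 + \sqrt{198212 - 350} = 3655018 + \sqrt{197862} = 3655018 + 7 \sqrt{4038}$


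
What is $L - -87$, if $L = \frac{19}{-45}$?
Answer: $\frac{3896}{45} \approx 86.578$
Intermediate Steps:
$L = - \frac{19}{45}$ ($L = 19 \left(- \frac{1}{45}\right) = - \frac{19}{45} \approx -0.42222$)
$L - -87 = - \frac{19}{45} - -87 = - \frac{19}{45} + 87 = \frac{3896}{45}$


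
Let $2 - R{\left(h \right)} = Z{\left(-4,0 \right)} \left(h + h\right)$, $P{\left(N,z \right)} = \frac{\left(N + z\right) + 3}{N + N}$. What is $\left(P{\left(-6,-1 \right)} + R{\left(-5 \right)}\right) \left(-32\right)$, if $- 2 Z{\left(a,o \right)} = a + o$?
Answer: $- \frac{2144}{3} \approx -714.67$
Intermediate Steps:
$P{\left(N,z \right)} = \frac{3 + N + z}{2 N}$
$Z{\left(a,o \right)} = - \frac{a}{2} - \frac{o}{2}$ ($Z{\left(a,o \right)} = - \frac{a + o}{2} = - \frac{a}{2} - \frac{o}{2}$)
$R{\left(h \right)} = 2 - 4 h$ ($R{\left(h \right)} = 2 - \left(\left(- \frac{1}{2}\right) \left(-4\right) - 0\right) \left(h + h\right) = 2 - \left(2 + 0\right) 2 h = 2 - 2 \cdot 2 h = 2 - 4 h$)
$\left(P{\left(-6,-1 \right)} + R{\left(-5 \right)}\right) \left(-32\right) = \left(\frac{3 - 6 - 1}{2 \left(-6\right)} + \left(2 - -20\right)\right) \left(-32\right) = \left(\frac{1}{2} \left(- \frac{1}{6}\right) \left(-4\right) + \left(2 + 20\right)\right) \left(-32\right) = \left(\frac{1}{3} + 22\right) \left(-32\right) = \frac{67}{3} \left(-32\right) = - \frac{2144}{3}$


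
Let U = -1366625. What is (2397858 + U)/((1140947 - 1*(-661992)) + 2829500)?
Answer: 147319/661777 ≈ 0.22261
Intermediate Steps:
(2397858 + U)/((1140947 - 1*(-661992)) + 2829500) = (2397858 - 1366625)/((1140947 - 1*(-661992)) + 2829500) = 1031233/((1140947 + 661992) + 2829500) = 1031233/(1802939 + 2829500) = 1031233/4632439 = 1031233*(1/4632439) = 147319/661777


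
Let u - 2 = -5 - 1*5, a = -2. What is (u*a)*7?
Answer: 112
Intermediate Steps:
u = -8 (u = 2 + (-5 - 1*5) = 2 + (-5 - 5) = 2 - 10 = -8)
(u*a)*7 = -8*(-2)*7 = 16*7 = 112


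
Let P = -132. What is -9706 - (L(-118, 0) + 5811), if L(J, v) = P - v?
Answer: -15385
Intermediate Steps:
L(J, v) = -132 - v
-9706 - (L(-118, 0) + 5811) = -9706 - ((-132 - 1*0) + 5811) = -9706 - ((-132 + 0) + 5811) = -9706 - (-132 + 5811) = -9706 - 1*5679 = -9706 - 5679 = -15385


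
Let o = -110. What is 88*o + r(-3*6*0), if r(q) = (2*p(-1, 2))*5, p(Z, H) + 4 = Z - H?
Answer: -9750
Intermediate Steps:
p(Z, H) = -4 + Z - H (p(Z, H) = -4 + (Z - H) = -4 + Z - H)
r(q) = -70 (r(q) = (2*(-4 - 1 - 1*2))*5 = (2*(-4 - 1 - 2))*5 = (2*(-7))*5 = -14*5 = -70)
88*o + r(-3*6*0) = 88*(-110) - 70 = -9680 - 70 = -9750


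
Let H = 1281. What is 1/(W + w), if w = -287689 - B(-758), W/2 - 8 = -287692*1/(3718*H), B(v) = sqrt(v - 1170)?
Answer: -1631384470433378661/469305472782519469163929 + 11341931883282*I*sqrt(482)/469305472782519469163929 ≈ -3.4762e-6 + 5.3059e-10*I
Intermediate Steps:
B(v) = sqrt(-1170 + v)
W = 37814372/2381379 (W = 16 + 2*(-287692/(1281*3718)) = 16 + 2*(-287692/4762758) = 16 + 2*(-287692*1/4762758) = 16 + 2*(-143846/2381379) = 16 - 287692/2381379 = 37814372/2381379 ≈ 15.879)
w = -287689 - 2*I*sqrt(482) (w = -287689 - sqrt(-1170 - 758) = -287689 - sqrt(-1928) = -287689 - 2*I*sqrt(482) ≈ -2.8769e+5 - 43.909*I)
1/(W + w) = 1/(37814372/2381379 + (-287689 - 2*I*sqrt(482))) = 1/(-685058728759/2381379 - 2*I*sqrt(482))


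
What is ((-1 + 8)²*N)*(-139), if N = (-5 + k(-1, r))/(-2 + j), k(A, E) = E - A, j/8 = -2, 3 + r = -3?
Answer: -34055/9 ≈ -3783.9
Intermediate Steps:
r = -6 (r = -3 - 3 = -6)
j = -16 (j = 8*(-2) = -16)
N = 5/9 (N = (-5 + (-6 - 1*(-1)))/(-2 - 16) = (-5 + (-6 + 1))/(-18) = -(-5 - 5)/18 = -1/18*(-10) = 5/9 ≈ 0.55556)
((-1 + 8)²*N)*(-139) = ((-1 + 8)²*(5/9))*(-139) = (7²*(5/9))*(-139) = (49*(5/9))*(-139) = (245/9)*(-139) = -34055/9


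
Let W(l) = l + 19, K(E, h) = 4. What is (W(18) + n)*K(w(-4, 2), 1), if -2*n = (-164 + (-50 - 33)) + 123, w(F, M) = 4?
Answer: 396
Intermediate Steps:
W(l) = 19 + l
n = 62 (n = -((-164 + (-50 - 33)) + 123)/2 = -((-164 - 83) + 123)/2 = -(-247 + 123)/2 = -1/2*(-124) = 62)
(W(18) + n)*K(w(-4, 2), 1) = ((19 + 18) + 62)*4 = (37 + 62)*4 = 99*4 = 396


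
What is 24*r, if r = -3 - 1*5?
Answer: -192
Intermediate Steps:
r = -8 (r = -3 - 5 = -8)
24*r = 24*(-8) = -192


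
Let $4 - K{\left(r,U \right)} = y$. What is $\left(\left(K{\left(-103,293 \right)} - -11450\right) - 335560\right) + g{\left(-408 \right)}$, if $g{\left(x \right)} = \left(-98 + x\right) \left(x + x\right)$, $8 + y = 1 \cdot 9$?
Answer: $88789$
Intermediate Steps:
$y = 1$ ($y = -8 + 1 \cdot 9 = -8 + 9 = 1$)
$K{\left(r,U \right)} = 3$ ($K{\left(r,U \right)} = 4 - 1 = 3$)
$g{\left(x \right)} = 2 x \left(-98 + x\right)$ ($g{\left(x \right)} = \left(-98 + x\right) 2 x = 2 x \left(-98 + x\right)$)
$\left(\left(K{\left(-103,293 \right)} - -11450\right) - 335560\right) + g{\left(-408 \right)} = \left(\left(3 - -11450\right) - 335560\right) + 2 \left(-408\right) \left(-98 - 408\right) = \left(\left(3 + 11450\right) - 335560\right) + 2 \left(-408\right) \left(-506\right) = \left(11453 - 335560\right) + 412896 = -324107 + 412896 = 88789$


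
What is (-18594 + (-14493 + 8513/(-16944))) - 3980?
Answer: -628071761/16944 ≈ -37068.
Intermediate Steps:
(-18594 + (-14493 + 8513/(-16944))) - 3980 = (-18594 + (-14493 + 8513*(-1/16944))) - 3980 = (-18594 + (-14493 - 8513/16944)) - 3980 = (-18594 - 245577905/16944) - 3980 = -560634641/16944 - 3980 = -628071761/16944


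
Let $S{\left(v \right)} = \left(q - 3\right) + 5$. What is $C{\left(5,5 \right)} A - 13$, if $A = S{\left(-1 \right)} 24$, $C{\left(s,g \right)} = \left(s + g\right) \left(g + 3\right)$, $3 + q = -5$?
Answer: $-11533$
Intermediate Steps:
$q = -8$ ($q = -3 - 5 = -8$)
$C{\left(s,g \right)} = \left(3 + g\right) \left(g + s\right)$ ($C{\left(s,g \right)} = \left(g + s\right) \left(3 + g\right) = \left(3 + g\right) \left(g + s\right)$)
$S{\left(v \right)} = -6$ ($S{\left(v \right)} = \left(-8 - 3\right) + 5 = -11 + 5 = -6$)
$A = -144$ ($A = \left(-6\right) 24 = -144$)
$C{\left(5,5 \right)} A - 13 = \left(5^{2} + 3 \cdot 5 + 3 \cdot 5 + 5 \cdot 5\right) \left(-144\right) - 13 = \left(25 + 15 + 15 + 25\right) \left(-144\right) - 13 = 80 \left(-144\right) - 13 = -11520 - 13 = -11533$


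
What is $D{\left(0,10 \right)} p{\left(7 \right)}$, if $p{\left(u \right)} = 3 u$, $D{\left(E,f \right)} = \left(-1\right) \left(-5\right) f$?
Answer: $1050$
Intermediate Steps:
$D{\left(E,f \right)} = 5 f$
$D{\left(0,10 \right)} p{\left(7 \right)} = 5 \cdot 10 \cdot 3 \cdot 7 = 50 \cdot 21 = 1050$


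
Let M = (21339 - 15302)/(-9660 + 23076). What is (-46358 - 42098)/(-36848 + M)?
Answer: 1186725696/494346731 ≈ 2.4006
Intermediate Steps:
M = 6037/13416 ≈ 0.44999
(-46358 - 42098)/(-36848 + M) = (-46358 - 42098)/(-36848 + 6037/13416) = -88456/(-494346731/13416) = -88456*(-13416/494346731) = 1186725696/494346731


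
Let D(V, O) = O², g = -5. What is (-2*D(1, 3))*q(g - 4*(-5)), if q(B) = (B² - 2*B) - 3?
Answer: -3456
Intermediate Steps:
q(B) = -3 + B² - 2*B
(-2*D(1, 3))*q(g - 4*(-5)) = (-2*3²)*(-3 + (-5 - 4*(-5))² - 2*(-5 - 4*(-5))) = (-2*9)*(-3 + (-5 + 20)² - 2*(-5 + 20)) = -18*(-3 + 15² - 2*15) = -18*(-3 + 225 - 30) = -18*192 = -3456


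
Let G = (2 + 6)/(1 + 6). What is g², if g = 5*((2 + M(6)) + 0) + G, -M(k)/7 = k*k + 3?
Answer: 89813529/49 ≈ 1.8329e+6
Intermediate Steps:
M(k) = -21 - 7*k² (M(k) = -7*(k*k + 3) = -7*(k² + 3) = -7*(3 + k²) = -21 - 7*k²)
G = 8/7 ≈ 1.1429
g = -9477/7 (g = 5*((2 + (-21 - 7*6²)) + 0) + 8/7 = 5*((2 + (-21 - 7*36)) + 0) + 8/7 = 5*((2 + (-21 - 252)) + 0) + 8/7 = 5*((2 - 273) + 0) + 8/7 = 5*(-271 + 0) + 8/7 = 5*(-271) + 8/7 = -1355 + 8/7 = -9477/7 ≈ -1353.9)
g² = (-9477/7)² = 89813529/49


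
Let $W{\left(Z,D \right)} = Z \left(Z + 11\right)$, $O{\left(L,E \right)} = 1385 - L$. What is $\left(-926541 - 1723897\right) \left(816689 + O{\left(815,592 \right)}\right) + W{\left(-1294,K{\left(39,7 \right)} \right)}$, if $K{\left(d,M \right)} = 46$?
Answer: $-2166092649240$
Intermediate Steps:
$W{\left(Z,D \right)} = Z \left(11 + Z\right)$
$\left(-926541 - 1723897\right) \left(816689 + O{\left(815,592 \right)}\right) + W{\left(-1294,K{\left(39,7 \right)} \right)} = \left(-926541 - 1723897\right) \left(816689 + \left(1385 - 815\right)\right) - 1294 \left(11 - 1294\right) = - 2650438 \left(816689 + \left(1385 - 815\right)\right) - -1660202 = - 2650438 \left(816689 + 570\right) + 1660202 = \left(-2650438\right) 817259 + 1660202 = -2166094309442 + 1660202 = -2166092649240$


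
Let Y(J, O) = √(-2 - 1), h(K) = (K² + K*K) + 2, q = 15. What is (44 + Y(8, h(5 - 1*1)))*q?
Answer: 660 + 15*I*√3 ≈ 660.0 + 25.981*I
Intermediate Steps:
h(K) = 2 + 2*K² (h(K) = (K² + K²) + 2 = 2*K² + 2 = 2 + 2*K²)
Y(J, O) = I*√3 (Y(J, O) = √(-3) = I*√3)
(44 + Y(8, h(5 - 1*1)))*q = (44 + I*√3)*15 = 660 + 15*I*√3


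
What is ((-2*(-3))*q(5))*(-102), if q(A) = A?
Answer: -3060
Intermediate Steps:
((-2*(-3))*q(5))*(-102) = (-2*(-3)*5)*(-102) = (6*5)*(-102) = 30*(-102) = -3060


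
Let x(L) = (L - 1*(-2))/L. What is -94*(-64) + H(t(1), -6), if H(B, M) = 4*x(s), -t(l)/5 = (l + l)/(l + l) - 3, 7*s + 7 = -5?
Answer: 18046/3 ≈ 6015.3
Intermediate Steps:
s = -12/7 (s = -1 + (1/7)*(-5) = -1 - 5/7 = -12/7 ≈ -1.7143)
t(l) = 10 (t(l) = -5*((l + l)/(l + l) - 3) = -5*((2*l)/((2*l)) - 3) = -5*((2*l)*(1/(2*l)) - 3) = -5*(1 - 3) = -5*(-2) = 10)
x(L) = (2 + L)/L (x(L) = (L + 2)/L = (2 + L)/L)
H(B, M) = -2/3 (H(B, M) = 4*((2 - 12/7)/(-12/7)) = 4*(-7/12*2/7) = 4*(-1/6) = -2/3)
-94*(-64) + H(t(1), -6) = -94*(-64) - 2/3 = 6016 - 2/3 = 18046/3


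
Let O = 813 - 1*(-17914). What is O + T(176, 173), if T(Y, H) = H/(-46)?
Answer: 861269/46 ≈ 18723.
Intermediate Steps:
T(Y, H) = -H/46 (T(Y, H) = H*(-1/46) = -H/46)
O = 18727 (O = 813 + 17914 = 18727)
O + T(176, 173) = 18727 - 1/46*173 = 18727 - 173/46 = 861269/46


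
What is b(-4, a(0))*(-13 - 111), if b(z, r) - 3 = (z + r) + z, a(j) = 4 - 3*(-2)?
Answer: -620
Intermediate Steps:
a(j) = 10 (a(j) = 4 + 6 = 10)
b(z, r) = 3 + r + 2*z (b(z, r) = 3 + ((z + r) + z) = 3 + ((r + z) + z) = 3 + (r + 2*z) = 3 + r + 2*z)
b(-4, a(0))*(-13 - 111) = (3 + 10 + 2*(-4))*(-13 - 111) = (3 + 10 - 8)*(-124) = 5*(-124) = -620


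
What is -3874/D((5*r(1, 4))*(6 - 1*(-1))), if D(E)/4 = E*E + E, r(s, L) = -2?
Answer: -1937/9660 ≈ -0.20052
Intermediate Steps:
D(E) = 4*E + 4*E² (D(E) = 4*(E*E + E) = 4*(E² + E) = 4*(E + E²) = 4*E + 4*E²)
-3874/D((5*r(1, 4))*(6 - 1*(-1))) = -3874*(-1/(40*(1 + (5*(-2))*(6 - 1*(-1)))*(6 - 1*(-1)))) = -3874*(-1/(40*(1 - 10*(6 + 1))*(6 + 1))) = -3874*(-1/(280*(1 - 10*7))) = -3874*(-1/(280*(1 - 70))) = -3874/(4*(-70)*(-69)) = -3874/19320 = -3874*1/19320 = -1937/9660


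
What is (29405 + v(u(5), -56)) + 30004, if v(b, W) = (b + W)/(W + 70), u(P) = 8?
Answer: 415839/7 ≈ 59406.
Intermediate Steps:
v(b, W) = (W + b)/(70 + W)
(29405 + v(u(5), -56)) + 30004 = (29405 + (-56 + 8)/(70 - 56)) + 30004 = (29405 - 48/14) + 30004 = (29405 + (1/14)*(-48)) + 30004 = (29405 - 24/7) + 30004 = 205811/7 + 30004 = 415839/7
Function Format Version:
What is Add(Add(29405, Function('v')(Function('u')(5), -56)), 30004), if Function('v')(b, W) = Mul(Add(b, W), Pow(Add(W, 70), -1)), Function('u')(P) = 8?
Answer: Rational(415839, 7) ≈ 59406.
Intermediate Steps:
Function('v')(b, W) = Mul(Pow(Add(70, W), -1), Add(W, b)) (Function('v')(b, W) = Mul(Add(W, b), Pow(Add(70, W), -1)) = Mul(Pow(Add(70, W), -1), Add(W, b)))
Add(Add(29405, Function('v')(Function('u')(5), -56)), 30004) = Add(Add(29405, Mul(Pow(Add(70, -56), -1), Add(-56, 8))), 30004) = Add(Add(29405, Mul(Pow(14, -1), -48)), 30004) = Add(Add(29405, Mul(Rational(1, 14), -48)), 30004) = Add(Add(29405, Rational(-24, 7)), 30004) = Add(Rational(205811, 7), 30004) = Rational(415839, 7)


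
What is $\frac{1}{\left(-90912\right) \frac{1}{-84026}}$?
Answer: $\frac{42013}{45456} \approx 0.92426$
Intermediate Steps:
$\frac{1}{\left(-90912\right) \frac{1}{-84026}} = \frac{1}{\left(-90912\right) \left(- \frac{1}{84026}\right)} = \frac{1}{\frac{45456}{42013}} = \frac{42013}{45456}$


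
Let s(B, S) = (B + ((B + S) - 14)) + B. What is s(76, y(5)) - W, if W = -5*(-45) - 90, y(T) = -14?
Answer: 65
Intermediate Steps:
W = 135 (W = 225 - 90 = 135)
s(B, S) = -14 + S + 3*B (s(B, S) = (B + (-14 + B + S)) + B = (-14 + S + 2*B) + B = -14 + S + 3*B)
s(76, y(5)) - W = (-14 - 14 + 3*76) - 1*135 = (-14 - 14 + 228) - 135 = 200 - 135 = 65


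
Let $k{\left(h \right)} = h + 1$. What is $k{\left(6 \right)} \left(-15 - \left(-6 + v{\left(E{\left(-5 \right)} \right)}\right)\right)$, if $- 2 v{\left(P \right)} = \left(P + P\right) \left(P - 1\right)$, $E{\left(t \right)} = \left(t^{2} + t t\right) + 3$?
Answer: $19229$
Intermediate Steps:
$k{\left(h \right)} = 1 + h$
$E{\left(t \right)} = 3 + 2 t^{2}$ ($E{\left(t \right)} = \left(t^{2} + t^{2}\right) + 3 = 2 t^{2} + 3 = 3 + 2 t^{2}$)
$v{\left(P \right)} = - P \left(-1 + P\right)$ ($v{\left(P \right)} = - \frac{\left(P + P\right) \left(P - 1\right)}{2} = - \frac{2 P \left(-1 + P\right)}{2} = - P \left(-1 + P\right)$)
$k{\left(6 \right)} \left(-15 - \left(-6 + v{\left(E{\left(-5 \right)} \right)}\right)\right) = \left(1 + 6\right) \left(-15 + \left(\left(5 - -1\right) - \left(3 + 2 \left(-5\right)^{2}\right) \left(1 - \left(3 + 2 \left(-5\right)^{2}\right)\right)\right)\right) = 7 \left(-15 + \left(\left(5 + 1\right) - \left(3 + 2 \cdot 25\right) \left(1 - \left(3 + 2 \cdot 25\right)\right)\right)\right) = 7 \left(-15 - \left(-6 + \left(3 + 50\right) \left(1 - \left(3 + 50\right)\right)\right)\right) = 7 \left(-15 - \left(-6 + 53 \left(1 - 53\right)\right)\right) = 7 \left(-15 - \left(-6 + 53 \left(-52\right)\right)\right) = 7 \left(-15 + \left(6 - -2756\right)\right) = 7 \left(-15 + \left(6 + 2756\right)\right) = 7 \left(-15 + 2762\right) = 7 \cdot 2747 = 19229$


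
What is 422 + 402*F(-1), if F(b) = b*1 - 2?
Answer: -784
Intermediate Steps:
F(b) = -2 + b (F(b) = b - 2 = -2 + b)
422 + 402*F(-1) = 422 + 402*(-2 - 1) = 422 + 402*(-3) = 422 - 1206 = -784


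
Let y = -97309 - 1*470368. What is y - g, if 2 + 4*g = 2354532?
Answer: -2312619/2 ≈ -1.1563e+6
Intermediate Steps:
g = 1177265/2 (g = -½ + (¼)*2354532 = -½ + 588633 = 1177265/2 ≈ 5.8863e+5)
y = -567677 (y = -97309 - 470368 = -567677)
y - g = -567677 - 1*1177265/2 = -567677 - 1177265/2 = -2312619/2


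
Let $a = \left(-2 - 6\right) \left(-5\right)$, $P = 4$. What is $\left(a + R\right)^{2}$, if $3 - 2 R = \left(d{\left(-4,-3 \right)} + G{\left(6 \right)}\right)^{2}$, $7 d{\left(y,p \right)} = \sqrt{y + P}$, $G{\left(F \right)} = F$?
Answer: $\frac{2209}{4} \approx 552.25$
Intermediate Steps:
$a = 40$ ($a = \left(-8\right) \left(-5\right) = 40$)
$d{\left(y,p \right)} = \frac{\sqrt{4 + y}}{7}$ ($d{\left(y,p \right)} = \frac{\sqrt{y + 4}}{7} = \frac{\sqrt{4 + y}}{7}$)
$R = - \frac{33}{2}$ ($R = \frac{3}{2} - \frac{\left(\frac{\sqrt{4 - 4}}{7} + 6\right)^{2}}{2} = \frac{3}{2} - \frac{\left(\frac{\sqrt{0}}{7} + 6\right)^{2}}{2} = \frac{3}{2} - \frac{\left(\frac{1}{7} \cdot 0 + 6\right)^{2}}{2} = \frac{3}{2} - \frac{\left(0 + 6\right)^{2}}{2} = \frac{3}{2} - \frac{6^{2}}{2} = \frac{3}{2} - 18 = - \frac{33}{2} \approx -16.5$)
$\left(a + R\right)^{2} = \left(40 - \frac{33}{2}\right)^{2} = \left(\frac{47}{2}\right)^{2} = \frac{2209}{4}$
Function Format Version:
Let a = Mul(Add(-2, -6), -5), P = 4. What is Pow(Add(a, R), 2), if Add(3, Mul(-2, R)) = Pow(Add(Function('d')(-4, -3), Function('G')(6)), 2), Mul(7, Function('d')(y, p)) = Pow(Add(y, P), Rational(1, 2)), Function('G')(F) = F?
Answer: Rational(2209, 4) ≈ 552.25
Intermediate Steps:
a = 40 (a = Mul(-8, -5) = 40)
Function('d')(y, p) = Mul(Rational(1, 7), Pow(Add(4, y), Rational(1, 2))) (Function('d')(y, p) = Mul(Rational(1, 7), Pow(Add(y, 4), Rational(1, 2))) = Mul(Rational(1, 7), Pow(Add(4, y), Rational(1, 2))))
R = Rational(-33, 2) (R = Add(Rational(3, 2), Mul(Rational(-1, 2), Pow(Add(Mul(Rational(1, 7), Pow(Add(4, -4), Rational(1, 2))), 6), 2))) = Add(Rational(3, 2), Mul(Rational(-1, 2), Pow(Add(Mul(Rational(1, 7), Pow(0, Rational(1, 2))), 6), 2))) = Add(Rational(3, 2), Mul(Rational(-1, 2), Pow(Add(Mul(Rational(1, 7), 0), 6), 2))) = Add(Rational(3, 2), Mul(Rational(-1, 2), Pow(Add(0, 6), 2))) = Add(Rational(3, 2), Mul(Rational(-1, 2), Pow(6, 2))) = Add(Rational(3, 2), Mul(Rational(-1, 2), 36)) = Add(Rational(3, 2), -18) = Rational(-33, 2) ≈ -16.500)
Pow(Add(a, R), 2) = Pow(Add(40, Rational(-33, 2)), 2) = Pow(Rational(47, 2), 2) = Rational(2209, 4)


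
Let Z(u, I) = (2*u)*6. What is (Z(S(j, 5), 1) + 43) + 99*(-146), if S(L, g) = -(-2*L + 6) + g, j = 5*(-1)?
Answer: -14543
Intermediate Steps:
j = -5
S(L, g) = -6 + g + 2*L (S(L, g) = -(6 - 2*L) + g = (-6 + 2*L) + g = -6 + g + 2*L)
Z(u, I) = 12*u
(Z(S(j, 5), 1) + 43) + 99*(-146) = (12*(-6 + 5 + 2*(-5)) + 43) + 99*(-146) = (12*(-6 + 5 - 10) + 43) - 14454 = (12*(-11) + 43) - 14454 = (-132 + 43) - 14454 = -89 - 14454 = -14543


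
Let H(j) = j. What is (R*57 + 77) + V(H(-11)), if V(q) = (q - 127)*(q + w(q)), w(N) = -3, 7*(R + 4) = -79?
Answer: 7964/7 ≈ 1137.7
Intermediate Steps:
R = -107/7 (R = -4 + (⅐)*(-79) = -4 - 79/7 = -107/7 ≈ -15.286)
V(q) = (-127 + q)*(-3 + q) (V(q) = (q - 127)*(q - 3) = (-127 + q)*(-3 + q))
(R*57 + 77) + V(H(-11)) = (-107/7*57 + 77) + (381 + (-11)² - 130*(-11)) = (-6099/7 + 77) + (381 + 121 + 1430) = -5560/7 + 1932 = 7964/7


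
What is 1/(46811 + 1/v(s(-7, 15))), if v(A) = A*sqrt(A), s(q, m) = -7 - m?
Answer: 498443528/23332639989209 - 22*I*sqrt(22)/23332639989209 ≈ 2.1363e-5 - 4.4225e-12*I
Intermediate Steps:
v(A) = A**(3/2)
1/(46811 + 1/v(s(-7, 15))) = 1/(46811 + 1/((-7 - 1*15)**(3/2))) = 1/(46811 + 1/((-7 - 15)**(3/2))) = 1/(46811 + 1/((-22)**(3/2))) = 1/(46811 + 1/(-22*I*sqrt(22))) = 1/(46811 + I*sqrt(22)/484)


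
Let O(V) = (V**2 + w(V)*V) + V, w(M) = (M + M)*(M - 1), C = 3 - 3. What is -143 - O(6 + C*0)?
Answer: -545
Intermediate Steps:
C = 0
w(M) = 2*M*(-1 + M) (w(M) = (2*M)*(-1 + M) = 2*M*(-1 + M))
O(V) = V + V**2 + 2*V**2*(-1 + V) (O(V) = (V**2 + (2*V*(-1 + V))*V) + V = (V**2 + 2*V**2*(-1 + V)) + V = V + V**2 + 2*V**2*(-1 + V))
-143 - O(6 + C*0) = -143 - (6 + 0*0)*(1 - (6 + 0*0) + 2*(6 + 0*0)**2) = -143 - (6 + 0)*(1 - (6 + 0) + 2*(6 + 0)**2) = -143 - 6*(1 - 1*6 + 2*6**2) = -143 - 6*(1 - 6 + 2*36) = -143 - 6*(1 - 6 + 72) = -143 - 6*67 = -143 - 1*402 = -143 - 402 = -545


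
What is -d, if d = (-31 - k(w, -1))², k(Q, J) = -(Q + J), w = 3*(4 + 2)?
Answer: -196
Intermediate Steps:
w = 18 (w = 3*6 = 18)
k(Q, J) = -J - Q (k(Q, J) = -(J + Q) = -J - Q)
d = 196 (d = (-31 - (-1*(-1) - 1*18))² = (-31 - (1 - 18))² = (-31 - 1*(-17))² = (-31 + 17)² = (-14)² = 196)
-d = -1*196 = -196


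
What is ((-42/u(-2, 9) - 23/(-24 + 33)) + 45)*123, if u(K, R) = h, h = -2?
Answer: 23411/3 ≈ 7803.7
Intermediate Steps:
u(K, R) = -2
((-42/u(-2, 9) - 23/(-24 + 33)) + 45)*123 = ((-42/(-2) - 23/(-24 + 33)) + 45)*123 = ((-42*(-½) - 23/9) + 45)*123 = ((21 - 23*⅑) + 45)*123 = ((21 - 23/9) + 45)*123 = (166/9 + 45)*123 = (571/9)*123 = 23411/3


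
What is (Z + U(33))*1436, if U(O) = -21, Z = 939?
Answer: 1318248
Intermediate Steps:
(Z + U(33))*1436 = (939 - 21)*1436 = 918*1436 = 1318248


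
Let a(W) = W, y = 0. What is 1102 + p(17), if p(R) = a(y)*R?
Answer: 1102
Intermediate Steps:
p(R) = 0 (p(R) = 0*R = 0)
1102 + p(17) = 1102 + 0 = 1102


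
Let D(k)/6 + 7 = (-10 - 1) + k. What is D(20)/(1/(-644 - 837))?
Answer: -17772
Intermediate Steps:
D(k) = -108 + 6*k (D(k) = -42 + 6*((-10 - 1) + k) = -42 + 6*(-11 + k) = -42 + (-66 + 6*k) = -108 + 6*k)
D(20)/(1/(-644 - 837)) = (-108 + 6*20)/(1/(-644 - 837)) = (-108 + 120)/(1/(-1481)) = 12/(-1/1481) = 12*(-1481) = -17772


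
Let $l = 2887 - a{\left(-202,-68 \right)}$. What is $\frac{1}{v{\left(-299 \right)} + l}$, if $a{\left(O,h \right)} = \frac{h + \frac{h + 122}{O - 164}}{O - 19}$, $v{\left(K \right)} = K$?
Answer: $\frac{13481}{34884671} \approx 0.00038644$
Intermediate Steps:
$a{\left(O,h \right)} = \frac{h + \frac{122 + h}{-164 + O}}{-19 + O}$
$l = \frac{38915490}{13481}$ ($l = 2887 - \frac{122 - -11084 - -13736}{3116 + \left(-202\right)^{2} - -36966} = 2887 - \frac{122 + 11084 + 13736}{3116 + 40804 + 36966} = 2887 - \frac{1}{80886} \cdot 24942 = 2887 - \frac{4157}{13481} = \frac{38915490}{13481} \approx 2886.7$)
$\frac{1}{v{\left(-299 \right)} + l} = \frac{1}{-299 + \frac{38915490}{13481}} = \frac{1}{\frac{34884671}{13481}} = \frac{13481}{34884671}$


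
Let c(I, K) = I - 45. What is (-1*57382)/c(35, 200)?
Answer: 28691/5 ≈ 5738.2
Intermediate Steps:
c(I, K) = -45 + I
(-1*57382)/c(35, 200) = (-1*57382)/(-45 + 35) = -57382/(-10) = -57382*(-⅒) = 28691/5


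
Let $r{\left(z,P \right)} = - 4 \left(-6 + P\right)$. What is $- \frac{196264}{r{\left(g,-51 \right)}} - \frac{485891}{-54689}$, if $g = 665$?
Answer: $- \frac{2655674687}{3117273} \approx -851.92$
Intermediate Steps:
$r{\left(z,P \right)} = 24 - 4 P$
$- \frac{196264}{r{\left(g,-51 \right)}} - \frac{485891}{-54689} = - \frac{196264}{24 - -204} - \frac{485891}{-54689} = - \frac{196264}{24 + 204} - - \frac{485891}{54689} = - \frac{196264}{228} + \frac{485891}{54689} = \left(-196264\right) \frac{1}{228} + \frac{485891}{54689} = - \frac{49066}{57} + \frac{485891}{54689} = - \frac{2655674687}{3117273}$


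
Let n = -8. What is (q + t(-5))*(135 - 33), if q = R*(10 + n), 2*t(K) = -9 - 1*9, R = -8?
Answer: -2550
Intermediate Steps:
t(K) = -9 (t(K) = (-9 - 1*9)/2 = (-9 - 9)/2 = (½)*(-18) = -9)
q = -16 (q = -8*(10 - 8) = -8*2 = -16)
(q + t(-5))*(135 - 33) = (-16 - 9)*(135 - 33) = -25*102 = -2550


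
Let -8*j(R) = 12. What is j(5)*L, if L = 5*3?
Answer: -45/2 ≈ -22.500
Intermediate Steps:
j(R) = -3/2 (j(R) = -1/8*12 = -3/2)
L = 15
j(5)*L = -3/2*15 = -45/2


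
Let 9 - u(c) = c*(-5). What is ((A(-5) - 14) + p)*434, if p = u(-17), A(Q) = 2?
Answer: -38192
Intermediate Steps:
u(c) = 9 + 5*c (u(c) = 9 - c*(-5) = 9 - (-5)*c = 9 + 5*c)
p = -76 (p = 9 + 5*(-17) = 9 - 85 = -76)
((A(-5) - 14) + p)*434 = ((2 - 14) - 76)*434 = (-12 - 76)*434 = -88*434 = -38192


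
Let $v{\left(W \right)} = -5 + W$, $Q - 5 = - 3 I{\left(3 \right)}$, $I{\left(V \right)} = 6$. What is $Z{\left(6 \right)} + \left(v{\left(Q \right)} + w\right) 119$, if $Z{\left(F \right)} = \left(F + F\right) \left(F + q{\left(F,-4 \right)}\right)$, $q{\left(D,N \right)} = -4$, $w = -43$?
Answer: $-7235$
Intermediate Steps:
$Q = -13$ ($Q = 5 - 18 = -13$)
$Z{\left(F \right)} = 2 F \left(-4 + F\right)$ ($Z{\left(F \right)} = \left(F + F\right) \left(F - 4\right) = 2 F \left(-4 + F\right)$)
$Z{\left(6 \right)} + \left(v{\left(Q \right)} + w\right) 119 = 2 \cdot 6 \left(-4 + 6\right) + \left(\left(-5 - 13\right) - 43\right) 119 = 2 \cdot 6 \cdot 2 + \left(-18 - 43\right) 119 = 24 - 7259 = -7235$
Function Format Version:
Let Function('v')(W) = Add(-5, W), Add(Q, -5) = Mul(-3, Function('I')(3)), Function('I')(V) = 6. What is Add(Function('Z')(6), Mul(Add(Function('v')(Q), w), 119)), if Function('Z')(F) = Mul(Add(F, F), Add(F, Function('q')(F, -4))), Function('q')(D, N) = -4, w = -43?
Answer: -7235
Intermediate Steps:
Q = -13 (Q = Add(5, Mul(-3, 6)) = Add(5, -18) = -13)
Function('Z')(F) = Mul(2, F, Add(-4, F)) (Function('Z')(F) = Mul(Add(F, F), Add(F, -4)) = Mul(Mul(2, F), Add(-4, F)) = Mul(2, F, Add(-4, F)))
Add(Function('Z')(6), Mul(Add(Function('v')(Q), w), 119)) = Add(Mul(2, 6, Add(-4, 6)), Mul(Add(Add(-5, -13), -43), 119)) = Add(Mul(2, 6, 2), Mul(Add(-18, -43), 119)) = Add(24, Mul(-61, 119)) = Add(24, -7259) = -7235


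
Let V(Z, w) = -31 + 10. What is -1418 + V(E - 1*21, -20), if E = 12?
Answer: -1439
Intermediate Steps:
V(Z, w) = -21
-1418 + V(E - 1*21, -20) = -1418 - 21 = -1439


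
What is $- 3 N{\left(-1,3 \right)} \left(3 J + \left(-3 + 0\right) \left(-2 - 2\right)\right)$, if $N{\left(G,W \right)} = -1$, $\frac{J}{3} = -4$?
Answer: $-72$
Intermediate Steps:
$J = -12$ ($J = 3 \left(-4\right) = -12$)
$- 3 N{\left(-1,3 \right)} \left(3 J + \left(-3 + 0\right) \left(-2 - 2\right)\right) = \left(-3\right) \left(-1\right) \left(3 \left(-12\right) + \left(-3 + 0\right) \left(-2 - 2\right)\right) = 3 \left(-36 - -12\right) = 3 \left(-36 + 12\right) = 3 \left(-24\right) = -72$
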